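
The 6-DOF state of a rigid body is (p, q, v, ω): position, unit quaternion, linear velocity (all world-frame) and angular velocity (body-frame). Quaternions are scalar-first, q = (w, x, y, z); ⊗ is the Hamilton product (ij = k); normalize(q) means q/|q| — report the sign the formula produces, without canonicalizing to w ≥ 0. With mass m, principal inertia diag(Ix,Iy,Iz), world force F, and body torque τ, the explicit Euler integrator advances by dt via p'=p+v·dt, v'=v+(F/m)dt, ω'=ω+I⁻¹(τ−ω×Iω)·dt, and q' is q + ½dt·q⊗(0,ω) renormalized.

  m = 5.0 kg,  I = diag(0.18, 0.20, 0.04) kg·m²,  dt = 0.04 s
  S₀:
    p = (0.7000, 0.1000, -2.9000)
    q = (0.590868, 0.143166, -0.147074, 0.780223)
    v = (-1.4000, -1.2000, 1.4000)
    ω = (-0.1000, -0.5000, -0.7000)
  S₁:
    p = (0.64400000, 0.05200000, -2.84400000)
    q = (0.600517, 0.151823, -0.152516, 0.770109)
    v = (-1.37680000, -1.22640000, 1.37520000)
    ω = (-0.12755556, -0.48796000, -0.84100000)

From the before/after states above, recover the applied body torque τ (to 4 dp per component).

rate change Δω = (-0.02755556, 0.01204000, -0.14100000)
precession coupling = (-0.0560, 0.0098, 0.0010)
I·α + gyro = (-0.1800, 0.0700, -0.1400)

τ = (-0.1800, 0.0700, -0.1400)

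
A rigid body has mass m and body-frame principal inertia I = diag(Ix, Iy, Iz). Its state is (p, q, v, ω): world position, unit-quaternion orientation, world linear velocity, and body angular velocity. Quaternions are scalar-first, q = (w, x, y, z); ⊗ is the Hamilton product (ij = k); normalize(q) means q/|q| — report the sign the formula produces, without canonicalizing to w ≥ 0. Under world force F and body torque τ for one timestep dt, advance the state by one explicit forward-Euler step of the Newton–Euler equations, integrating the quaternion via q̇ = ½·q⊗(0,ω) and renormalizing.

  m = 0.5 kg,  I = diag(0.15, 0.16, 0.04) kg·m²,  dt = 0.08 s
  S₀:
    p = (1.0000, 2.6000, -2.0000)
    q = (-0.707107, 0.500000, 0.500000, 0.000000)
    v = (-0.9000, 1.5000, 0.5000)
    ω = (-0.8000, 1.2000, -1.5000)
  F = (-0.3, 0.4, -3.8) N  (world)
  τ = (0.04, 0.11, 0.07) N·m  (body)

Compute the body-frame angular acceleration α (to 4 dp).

α = (-1.1733, -0.1375, 1.9900)

precession coupling ω×(Iω) = (0.2160, 0.1320, -0.0096)
α = I⁻¹(τ − ω×Iω) = (-1.1733, -0.1375, 1.9900)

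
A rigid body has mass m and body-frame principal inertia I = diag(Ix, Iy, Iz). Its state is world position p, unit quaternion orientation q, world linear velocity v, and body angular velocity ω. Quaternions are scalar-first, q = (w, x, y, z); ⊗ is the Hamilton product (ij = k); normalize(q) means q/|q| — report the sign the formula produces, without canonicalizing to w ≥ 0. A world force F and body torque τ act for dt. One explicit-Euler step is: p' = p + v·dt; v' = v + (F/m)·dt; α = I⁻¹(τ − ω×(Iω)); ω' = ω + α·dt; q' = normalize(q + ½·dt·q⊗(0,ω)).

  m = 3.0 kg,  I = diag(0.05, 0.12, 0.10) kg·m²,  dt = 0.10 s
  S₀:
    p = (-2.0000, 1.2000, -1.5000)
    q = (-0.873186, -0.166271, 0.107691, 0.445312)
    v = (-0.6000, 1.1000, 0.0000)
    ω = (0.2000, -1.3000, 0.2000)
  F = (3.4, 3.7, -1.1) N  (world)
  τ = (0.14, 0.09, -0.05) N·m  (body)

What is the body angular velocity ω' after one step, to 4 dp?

α = I⁻¹(τ − ω×Iω) = (2.6960, 0.7667, -0.3180)
ω' = ω + α·dt = (0.4696, -1.2233, 0.1682)

ω' = (0.4696, -1.2233, 0.1682)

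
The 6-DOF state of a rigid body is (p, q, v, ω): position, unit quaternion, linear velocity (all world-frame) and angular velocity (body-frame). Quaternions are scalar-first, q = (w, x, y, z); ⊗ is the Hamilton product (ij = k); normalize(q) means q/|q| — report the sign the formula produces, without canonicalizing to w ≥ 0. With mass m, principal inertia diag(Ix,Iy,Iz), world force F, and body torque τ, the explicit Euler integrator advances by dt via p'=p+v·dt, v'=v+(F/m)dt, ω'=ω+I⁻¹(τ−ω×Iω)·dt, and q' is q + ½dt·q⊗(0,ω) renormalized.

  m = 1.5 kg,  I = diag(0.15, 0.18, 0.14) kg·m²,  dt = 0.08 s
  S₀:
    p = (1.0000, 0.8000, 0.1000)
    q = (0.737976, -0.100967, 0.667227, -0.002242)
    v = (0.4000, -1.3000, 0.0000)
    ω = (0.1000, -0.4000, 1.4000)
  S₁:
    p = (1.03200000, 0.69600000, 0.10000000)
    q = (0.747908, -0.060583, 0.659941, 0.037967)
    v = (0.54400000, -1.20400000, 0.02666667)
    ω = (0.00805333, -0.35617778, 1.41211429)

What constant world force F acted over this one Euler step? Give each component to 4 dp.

F = (2.7000, 1.8000, 0.5000)

v₁ − v₀ = (0.14400000, 0.09600000, 0.02666667)
F = m·Δv/dt = (2.7000, 1.8000, 0.5000)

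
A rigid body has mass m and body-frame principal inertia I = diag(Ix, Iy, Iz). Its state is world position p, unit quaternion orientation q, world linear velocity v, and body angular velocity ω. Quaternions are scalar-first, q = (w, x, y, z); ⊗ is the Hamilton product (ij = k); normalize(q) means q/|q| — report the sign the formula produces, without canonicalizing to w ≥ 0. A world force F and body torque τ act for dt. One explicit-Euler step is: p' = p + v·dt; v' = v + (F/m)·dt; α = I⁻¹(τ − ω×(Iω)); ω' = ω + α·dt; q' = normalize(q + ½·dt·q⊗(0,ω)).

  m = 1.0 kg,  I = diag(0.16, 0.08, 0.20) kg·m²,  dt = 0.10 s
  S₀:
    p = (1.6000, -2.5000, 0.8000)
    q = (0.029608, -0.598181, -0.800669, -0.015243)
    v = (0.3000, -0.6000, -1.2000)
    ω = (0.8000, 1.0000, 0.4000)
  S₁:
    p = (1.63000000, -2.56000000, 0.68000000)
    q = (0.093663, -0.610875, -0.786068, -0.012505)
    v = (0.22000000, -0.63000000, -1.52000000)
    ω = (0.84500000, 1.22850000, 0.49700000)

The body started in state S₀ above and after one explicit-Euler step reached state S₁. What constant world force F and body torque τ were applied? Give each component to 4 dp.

Δv = v₁−v₀ = (-0.08000000, -0.03000000, -0.32000000)
m·(v₁−v₀)/dt = (-0.8000, -0.3000, -3.2000)
rate change Δω = (0.04500000, 0.22850000, 0.09700000)
precession coupling = (0.0480, -0.0128, -0.0640)
I·α + gyro = (0.1200, 0.1700, 0.1300)

F = (-0.8000, -0.3000, -3.2000)
τ = (0.1200, 0.1700, 0.1300)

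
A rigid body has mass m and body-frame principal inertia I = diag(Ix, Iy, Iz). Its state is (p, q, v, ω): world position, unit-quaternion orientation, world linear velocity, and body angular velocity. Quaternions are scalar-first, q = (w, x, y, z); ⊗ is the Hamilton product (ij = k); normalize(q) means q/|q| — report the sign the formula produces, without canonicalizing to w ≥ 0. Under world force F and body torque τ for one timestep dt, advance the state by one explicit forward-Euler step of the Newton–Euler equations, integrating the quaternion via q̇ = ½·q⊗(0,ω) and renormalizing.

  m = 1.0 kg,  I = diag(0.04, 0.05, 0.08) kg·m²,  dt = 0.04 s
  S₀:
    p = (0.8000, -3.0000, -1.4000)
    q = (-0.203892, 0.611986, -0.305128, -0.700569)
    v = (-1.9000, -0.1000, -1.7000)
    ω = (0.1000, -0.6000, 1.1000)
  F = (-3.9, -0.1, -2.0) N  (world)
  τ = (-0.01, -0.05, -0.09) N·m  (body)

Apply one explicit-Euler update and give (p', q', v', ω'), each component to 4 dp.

p' = (0.7240, -3.0040, -1.4680)
q' = (-0.1933, 0.5963, -0.3174, -0.7116)
v' = (-2.0560, -0.1040, -1.7800)
ω' = (0.1098, -0.6365, 1.0553)

(τ − ω×Iω)/I = (0.2450, -0.9120, -1.1175)
ω' = ω + α·dt = (0.1098, -0.6365, 1.0553)
2q̇ = q⊗(0,ω) = (0.5263505, -0.7763714, -0.6209063, -0.5609600)
updated quaternion q' = (-0.1933, 0.5963, -0.3174, -0.7116)
a = (-3.9000, -0.1000, -2.0000)
p' = p + v·dt = (0.7240, -3.0040, -1.4680)
v' = v + a·dt = (-2.0560, -0.1040, -1.7800)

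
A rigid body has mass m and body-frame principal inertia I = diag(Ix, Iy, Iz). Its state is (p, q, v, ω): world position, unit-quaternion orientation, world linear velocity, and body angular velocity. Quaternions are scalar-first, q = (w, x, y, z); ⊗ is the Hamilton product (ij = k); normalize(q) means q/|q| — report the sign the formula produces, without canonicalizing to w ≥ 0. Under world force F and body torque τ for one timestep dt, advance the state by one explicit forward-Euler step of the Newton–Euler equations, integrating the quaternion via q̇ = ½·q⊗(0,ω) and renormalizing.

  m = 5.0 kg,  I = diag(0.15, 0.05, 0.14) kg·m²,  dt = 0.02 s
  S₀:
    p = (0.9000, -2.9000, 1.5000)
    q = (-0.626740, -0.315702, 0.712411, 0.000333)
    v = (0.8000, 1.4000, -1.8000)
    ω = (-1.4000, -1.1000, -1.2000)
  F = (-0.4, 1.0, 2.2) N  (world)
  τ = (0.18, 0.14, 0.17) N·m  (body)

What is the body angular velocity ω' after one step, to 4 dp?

ω×(Iω) gyroscopic = (0.1188, 0.0168, -0.1540)
(τ − ω×Iω)/I = (0.4080, 2.4640, 2.3143)
ω' = ω + α·dt = (-1.3918, -1.0507, -1.1537)

ω' = (-1.3918, -1.0507, -1.1537)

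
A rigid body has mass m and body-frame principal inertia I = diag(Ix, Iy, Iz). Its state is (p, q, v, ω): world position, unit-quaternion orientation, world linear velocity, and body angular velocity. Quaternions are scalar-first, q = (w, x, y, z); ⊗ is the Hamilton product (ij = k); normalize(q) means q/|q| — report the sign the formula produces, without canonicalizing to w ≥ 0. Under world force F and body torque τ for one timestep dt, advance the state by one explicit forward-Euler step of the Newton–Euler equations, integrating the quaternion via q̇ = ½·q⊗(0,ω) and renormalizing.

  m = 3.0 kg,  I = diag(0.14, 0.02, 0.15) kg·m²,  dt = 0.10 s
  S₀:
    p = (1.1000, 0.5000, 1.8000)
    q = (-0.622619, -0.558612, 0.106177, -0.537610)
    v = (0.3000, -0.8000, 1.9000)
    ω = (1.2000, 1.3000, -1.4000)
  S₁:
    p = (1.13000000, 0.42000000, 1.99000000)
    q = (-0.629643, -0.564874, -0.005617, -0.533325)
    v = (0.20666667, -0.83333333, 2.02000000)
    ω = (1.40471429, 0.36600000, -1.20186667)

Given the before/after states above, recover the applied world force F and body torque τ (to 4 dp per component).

v₁ − v₀ = (-0.09333333, -0.03333333, 0.12000000)
m·(v₁−v₀)/dt = (-2.8000, -1.0000, 3.6000)
ω₁ − ω₀ = (0.20471429, -0.93400000, 0.19813333)
ω₀×(Iω₀) = (-0.2366, 0.0168, -0.1872)
τ = I·(Δω/dt) + ω₀×(Iω₀) = (0.0500, -0.1700, 0.1100)

F = (-2.8000, -1.0000, 3.6000)
τ = (0.0500, -0.1700, 0.1100)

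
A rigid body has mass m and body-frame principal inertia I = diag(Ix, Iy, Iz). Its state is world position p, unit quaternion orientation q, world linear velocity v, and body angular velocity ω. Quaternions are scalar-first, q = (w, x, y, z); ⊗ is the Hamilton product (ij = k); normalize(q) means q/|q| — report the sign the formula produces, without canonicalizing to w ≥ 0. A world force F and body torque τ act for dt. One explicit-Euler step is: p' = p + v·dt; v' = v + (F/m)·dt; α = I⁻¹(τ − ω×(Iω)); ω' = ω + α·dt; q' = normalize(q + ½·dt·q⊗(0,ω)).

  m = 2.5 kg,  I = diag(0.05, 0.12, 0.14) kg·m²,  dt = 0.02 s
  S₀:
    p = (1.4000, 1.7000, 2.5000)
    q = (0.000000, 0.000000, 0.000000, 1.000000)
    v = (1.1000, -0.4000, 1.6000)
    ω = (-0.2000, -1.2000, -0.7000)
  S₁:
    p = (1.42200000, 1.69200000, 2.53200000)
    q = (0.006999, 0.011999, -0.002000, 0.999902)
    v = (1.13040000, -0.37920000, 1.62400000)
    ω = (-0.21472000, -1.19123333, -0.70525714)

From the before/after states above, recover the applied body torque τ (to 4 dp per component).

τ = (-0.0200, 0.0400, -0.0200)

rate change Δω = (-0.01472000, 0.00876667, -0.00525714)
ω₀×(Iω₀) = (0.0168, -0.0126, 0.0168)
τ = I·(Δω/dt) + ω₀×(Iω₀) = (-0.0200, 0.0400, -0.0200)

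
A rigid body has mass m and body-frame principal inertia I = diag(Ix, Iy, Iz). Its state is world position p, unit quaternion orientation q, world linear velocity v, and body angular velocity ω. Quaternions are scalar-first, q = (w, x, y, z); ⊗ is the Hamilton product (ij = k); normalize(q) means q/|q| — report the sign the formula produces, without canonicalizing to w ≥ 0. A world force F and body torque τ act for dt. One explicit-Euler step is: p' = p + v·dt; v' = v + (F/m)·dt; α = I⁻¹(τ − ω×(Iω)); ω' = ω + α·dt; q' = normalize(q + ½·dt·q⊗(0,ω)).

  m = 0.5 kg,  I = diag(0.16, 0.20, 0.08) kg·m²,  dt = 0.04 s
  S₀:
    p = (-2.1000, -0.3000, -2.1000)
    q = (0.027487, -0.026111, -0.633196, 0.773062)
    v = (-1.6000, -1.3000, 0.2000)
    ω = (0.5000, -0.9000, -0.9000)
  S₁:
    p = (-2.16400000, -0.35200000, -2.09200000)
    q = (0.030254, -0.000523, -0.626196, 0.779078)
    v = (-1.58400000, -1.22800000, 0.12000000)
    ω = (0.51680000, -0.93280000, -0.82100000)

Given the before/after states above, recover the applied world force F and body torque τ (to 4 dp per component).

rate change Δω = (0.01680000, -0.03280000, 0.07900000)
ω₀×(Iω₀) = (-0.0972, -0.0360, -0.0180)
τ = I·(Δω/dt) + ω₀×(Iω₀) = (-0.0300, -0.2000, 0.1400)
velocity change Δv = (0.01600000, 0.07200000, -0.08000000)
m·(v₁−v₀)/dt = (0.2000, 0.9000, -1.0000)

F = (0.2000, 0.9000, -1.0000)
τ = (-0.0300, -0.2000, 0.1400)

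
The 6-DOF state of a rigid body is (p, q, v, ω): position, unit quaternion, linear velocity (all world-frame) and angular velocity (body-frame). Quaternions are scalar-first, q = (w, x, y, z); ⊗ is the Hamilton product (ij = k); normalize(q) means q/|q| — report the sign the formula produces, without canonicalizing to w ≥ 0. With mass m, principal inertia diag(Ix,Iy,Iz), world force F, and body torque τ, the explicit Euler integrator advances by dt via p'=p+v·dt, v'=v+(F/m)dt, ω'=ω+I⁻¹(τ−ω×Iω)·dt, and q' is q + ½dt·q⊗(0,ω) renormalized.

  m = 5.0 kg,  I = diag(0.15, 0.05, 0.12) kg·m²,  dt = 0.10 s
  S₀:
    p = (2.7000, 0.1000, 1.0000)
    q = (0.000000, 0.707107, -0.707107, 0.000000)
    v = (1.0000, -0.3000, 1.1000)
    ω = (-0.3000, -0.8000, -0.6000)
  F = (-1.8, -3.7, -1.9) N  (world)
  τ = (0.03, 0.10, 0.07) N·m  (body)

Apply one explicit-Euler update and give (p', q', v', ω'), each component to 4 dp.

ω×(Iω) gyroscopic = (0.0336, 0.0054, -0.0240)
(τ − ω×Iω)/I = (-0.0240, 1.8920, 0.7833)
new body rate ω' = (-0.3024, -0.6108, -0.5217)
2q̇ = q⊗(0,ω) = (-0.3535535, 0.4242642, 0.4242642, -0.7778177)
updated quaternion q' = (-0.0177, 0.7273, -0.6850, -0.0388)
p + v·dt = (2.8000, 0.0700, 1.1100)
new velocity v' = (0.9640, -0.3740, 1.0620)

p' = (2.8000, 0.0700, 1.1100)
q' = (-0.0177, 0.7273, -0.6850, -0.0388)
v' = (0.9640, -0.3740, 1.0620)
ω' = (-0.3024, -0.6108, -0.5217)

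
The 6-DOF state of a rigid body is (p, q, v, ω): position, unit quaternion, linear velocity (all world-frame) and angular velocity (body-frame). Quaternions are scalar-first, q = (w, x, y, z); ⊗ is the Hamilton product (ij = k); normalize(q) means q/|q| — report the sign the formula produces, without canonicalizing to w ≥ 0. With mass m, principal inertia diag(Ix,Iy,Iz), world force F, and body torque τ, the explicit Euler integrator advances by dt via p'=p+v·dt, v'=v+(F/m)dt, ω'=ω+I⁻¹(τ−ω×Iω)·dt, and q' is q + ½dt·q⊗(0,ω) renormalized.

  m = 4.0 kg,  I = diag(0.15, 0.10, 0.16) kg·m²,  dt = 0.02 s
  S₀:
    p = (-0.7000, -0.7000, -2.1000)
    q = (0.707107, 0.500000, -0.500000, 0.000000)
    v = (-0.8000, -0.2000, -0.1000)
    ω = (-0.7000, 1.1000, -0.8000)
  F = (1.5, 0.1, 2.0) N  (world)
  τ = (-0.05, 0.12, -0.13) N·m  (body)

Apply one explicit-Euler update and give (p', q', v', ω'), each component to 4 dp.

a = F/m = (0.3750, 0.0250, 0.5000)
p' = p + v·dt = (-0.7160, -0.7040, -2.1020)
v + (F/m)dt = (-0.7925, -0.1995, -0.0900)
gyro term ω×Iω = (-0.0528, -0.0056, 0.0385)
α = I⁻¹(τ − ω×Iω) = (0.0187, 1.2560, -1.0531)
ω' = ω + α·dt = (-0.6996, 1.1251, -0.8211)
Hamilton product q⊗(0,ω) = (0.9000000, -0.0949749, 1.1778177, -0.3656856)
updated quaternion q' = (0.7160, 0.4990, -0.4882, -0.0037)

p' = (-0.7160, -0.7040, -2.1020)
q' = (0.7160, 0.4990, -0.4882, -0.0037)
v' = (-0.7925, -0.1995, -0.0900)
ω' = (-0.6996, 1.1251, -0.8211)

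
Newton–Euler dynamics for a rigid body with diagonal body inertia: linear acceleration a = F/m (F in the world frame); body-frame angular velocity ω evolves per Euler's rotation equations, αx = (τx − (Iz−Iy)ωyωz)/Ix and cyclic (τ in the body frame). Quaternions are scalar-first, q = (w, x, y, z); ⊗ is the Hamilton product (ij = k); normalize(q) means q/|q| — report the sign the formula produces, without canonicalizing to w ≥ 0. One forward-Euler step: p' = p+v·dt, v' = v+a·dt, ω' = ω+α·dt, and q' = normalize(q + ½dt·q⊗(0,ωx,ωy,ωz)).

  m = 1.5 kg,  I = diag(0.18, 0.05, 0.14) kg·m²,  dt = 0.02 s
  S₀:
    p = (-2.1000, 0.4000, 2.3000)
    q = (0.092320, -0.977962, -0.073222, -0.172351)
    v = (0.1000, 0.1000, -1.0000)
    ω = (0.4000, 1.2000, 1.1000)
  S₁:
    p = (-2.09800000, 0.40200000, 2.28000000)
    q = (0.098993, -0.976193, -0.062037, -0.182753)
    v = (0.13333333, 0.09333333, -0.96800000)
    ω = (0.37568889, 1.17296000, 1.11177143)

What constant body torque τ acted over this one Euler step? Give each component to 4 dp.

ω₁ − ω₀ = (-0.02431111, -0.02704000, 0.01177143)
precession coupling = (0.1188, 0.0176, -0.0624)
applied torque τ = (-0.1000, -0.0500, 0.0200)

τ = (-0.1000, -0.0500, 0.0200)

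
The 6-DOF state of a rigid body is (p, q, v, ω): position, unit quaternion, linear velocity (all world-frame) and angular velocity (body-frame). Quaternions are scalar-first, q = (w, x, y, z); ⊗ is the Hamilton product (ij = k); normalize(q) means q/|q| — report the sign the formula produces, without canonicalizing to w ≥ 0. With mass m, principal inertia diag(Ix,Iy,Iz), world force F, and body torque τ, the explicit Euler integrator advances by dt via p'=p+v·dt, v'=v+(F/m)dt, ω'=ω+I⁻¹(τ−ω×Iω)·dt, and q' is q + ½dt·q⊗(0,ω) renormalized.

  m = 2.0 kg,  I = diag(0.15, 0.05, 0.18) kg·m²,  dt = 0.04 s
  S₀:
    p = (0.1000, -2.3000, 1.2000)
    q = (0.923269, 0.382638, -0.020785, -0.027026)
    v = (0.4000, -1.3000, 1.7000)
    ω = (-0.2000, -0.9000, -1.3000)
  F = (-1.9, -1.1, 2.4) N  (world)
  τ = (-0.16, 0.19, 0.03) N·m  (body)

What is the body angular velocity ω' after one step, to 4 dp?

gyro term ω×Iω = (0.1521, -0.0078, -0.0180)
α = I⁻¹(τ − ω×Iω) = (-2.0807, 3.9560, 0.2667)
ω + α·dt = (-0.2832, -0.7418, -1.2893)

ω' = (-0.2832, -0.7418, -1.2893)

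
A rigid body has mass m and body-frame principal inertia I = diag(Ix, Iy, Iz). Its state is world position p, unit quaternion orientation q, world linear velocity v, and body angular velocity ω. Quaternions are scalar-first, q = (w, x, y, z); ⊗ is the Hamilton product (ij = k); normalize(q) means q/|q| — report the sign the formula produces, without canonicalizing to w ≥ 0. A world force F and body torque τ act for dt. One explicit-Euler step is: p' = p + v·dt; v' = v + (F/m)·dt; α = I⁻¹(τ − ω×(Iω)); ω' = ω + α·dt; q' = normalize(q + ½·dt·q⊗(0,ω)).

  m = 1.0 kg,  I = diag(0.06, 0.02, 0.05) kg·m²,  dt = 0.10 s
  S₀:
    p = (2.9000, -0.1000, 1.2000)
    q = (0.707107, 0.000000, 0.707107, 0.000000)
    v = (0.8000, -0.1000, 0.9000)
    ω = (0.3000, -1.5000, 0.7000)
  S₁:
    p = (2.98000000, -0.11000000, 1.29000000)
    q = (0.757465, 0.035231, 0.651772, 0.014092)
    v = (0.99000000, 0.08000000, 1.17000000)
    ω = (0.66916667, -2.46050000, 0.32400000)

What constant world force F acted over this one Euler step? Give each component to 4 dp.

velocity change Δv = (0.19000000, 0.18000000, 0.27000000)
m·(v₁−v₀)/dt = (1.9000, 1.8000, 2.7000)

F = (1.9000, 1.8000, 2.7000)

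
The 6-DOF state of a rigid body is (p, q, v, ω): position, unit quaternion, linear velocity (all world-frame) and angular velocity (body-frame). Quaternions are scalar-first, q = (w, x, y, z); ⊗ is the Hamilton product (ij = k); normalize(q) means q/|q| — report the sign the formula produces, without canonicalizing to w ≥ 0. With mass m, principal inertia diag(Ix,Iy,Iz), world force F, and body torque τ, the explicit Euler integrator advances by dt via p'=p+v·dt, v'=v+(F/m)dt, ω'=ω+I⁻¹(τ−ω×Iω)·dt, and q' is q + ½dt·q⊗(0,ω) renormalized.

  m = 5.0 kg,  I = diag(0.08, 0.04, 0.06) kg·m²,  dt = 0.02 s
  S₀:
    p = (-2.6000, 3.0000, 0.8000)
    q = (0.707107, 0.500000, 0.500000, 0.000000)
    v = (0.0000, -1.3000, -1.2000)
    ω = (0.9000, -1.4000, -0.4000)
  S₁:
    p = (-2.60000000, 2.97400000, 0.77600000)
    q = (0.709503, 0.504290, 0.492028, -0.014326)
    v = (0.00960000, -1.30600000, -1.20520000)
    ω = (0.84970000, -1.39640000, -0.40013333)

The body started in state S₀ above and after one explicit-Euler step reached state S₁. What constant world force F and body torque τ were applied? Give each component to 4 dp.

F = (2.4000, -1.5000, -1.3000)
τ = (-0.1900, 0.0000, 0.0500)

Δv = v₁−v₀ = (0.00960000, -0.00600000, -0.00520000)
applied force F = (2.4000, -1.5000, -1.3000)
rate change Δω = (-0.05030000, 0.00360000, -0.00013333)
precession coupling = (0.0112, -0.0072, 0.0504)
I·α + gyro = (-0.1900, 0.0000, 0.0500)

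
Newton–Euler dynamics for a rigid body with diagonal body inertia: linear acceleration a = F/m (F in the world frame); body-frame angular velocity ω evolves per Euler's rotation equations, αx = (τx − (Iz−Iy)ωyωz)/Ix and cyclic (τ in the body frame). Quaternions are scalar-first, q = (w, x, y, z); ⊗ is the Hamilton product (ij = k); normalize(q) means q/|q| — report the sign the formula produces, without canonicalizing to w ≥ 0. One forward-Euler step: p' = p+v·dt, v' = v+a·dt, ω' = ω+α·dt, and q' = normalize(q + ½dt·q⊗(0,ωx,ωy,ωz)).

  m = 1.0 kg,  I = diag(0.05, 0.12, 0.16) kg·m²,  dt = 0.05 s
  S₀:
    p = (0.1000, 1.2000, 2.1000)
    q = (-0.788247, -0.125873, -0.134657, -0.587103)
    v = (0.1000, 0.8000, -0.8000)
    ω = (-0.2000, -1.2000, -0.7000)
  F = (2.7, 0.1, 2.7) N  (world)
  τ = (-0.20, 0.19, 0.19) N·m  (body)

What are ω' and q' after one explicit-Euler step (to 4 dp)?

α = I⁻¹(τ − ω×Iω) = (-4.6720, 1.7117, 1.0825)
ω + α·dt = (-0.4336, -1.1144, -0.6459)
Hamilton product q⊗(0,ω) = (-0.5977351, -0.4526143, 0.9752059, 0.6758891)
q' = normalize(q + ½dt·q⊗(0,ω)) = (-0.8027, -0.1371, -0.1102, -0.5699)

ω' = (-0.4336, -1.1144, -0.6459)
q' = (-0.8027, -0.1371, -0.1102, -0.5699)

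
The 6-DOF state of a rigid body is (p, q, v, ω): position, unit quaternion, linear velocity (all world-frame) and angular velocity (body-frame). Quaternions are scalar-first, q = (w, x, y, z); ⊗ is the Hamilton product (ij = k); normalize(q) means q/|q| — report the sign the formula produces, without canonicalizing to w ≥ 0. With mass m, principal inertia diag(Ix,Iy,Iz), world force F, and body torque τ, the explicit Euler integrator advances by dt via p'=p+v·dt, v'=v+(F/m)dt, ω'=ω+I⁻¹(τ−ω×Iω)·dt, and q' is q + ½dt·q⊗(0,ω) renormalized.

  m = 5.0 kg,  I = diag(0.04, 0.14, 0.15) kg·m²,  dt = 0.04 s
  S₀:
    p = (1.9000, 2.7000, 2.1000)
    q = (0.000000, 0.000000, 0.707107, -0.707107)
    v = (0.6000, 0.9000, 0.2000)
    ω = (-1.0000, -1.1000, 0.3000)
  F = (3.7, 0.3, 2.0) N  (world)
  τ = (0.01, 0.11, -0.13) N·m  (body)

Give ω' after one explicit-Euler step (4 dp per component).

precession coupling ω×(Iω) = (-0.0033, 0.0330, 0.1100)
α = I⁻¹(τ − ω×Iω) = (0.3325, 0.5500, -1.6000)
ω + α·dt = (-0.9867, -1.0780, 0.2360)

ω' = (-0.9867, -1.0780, 0.2360)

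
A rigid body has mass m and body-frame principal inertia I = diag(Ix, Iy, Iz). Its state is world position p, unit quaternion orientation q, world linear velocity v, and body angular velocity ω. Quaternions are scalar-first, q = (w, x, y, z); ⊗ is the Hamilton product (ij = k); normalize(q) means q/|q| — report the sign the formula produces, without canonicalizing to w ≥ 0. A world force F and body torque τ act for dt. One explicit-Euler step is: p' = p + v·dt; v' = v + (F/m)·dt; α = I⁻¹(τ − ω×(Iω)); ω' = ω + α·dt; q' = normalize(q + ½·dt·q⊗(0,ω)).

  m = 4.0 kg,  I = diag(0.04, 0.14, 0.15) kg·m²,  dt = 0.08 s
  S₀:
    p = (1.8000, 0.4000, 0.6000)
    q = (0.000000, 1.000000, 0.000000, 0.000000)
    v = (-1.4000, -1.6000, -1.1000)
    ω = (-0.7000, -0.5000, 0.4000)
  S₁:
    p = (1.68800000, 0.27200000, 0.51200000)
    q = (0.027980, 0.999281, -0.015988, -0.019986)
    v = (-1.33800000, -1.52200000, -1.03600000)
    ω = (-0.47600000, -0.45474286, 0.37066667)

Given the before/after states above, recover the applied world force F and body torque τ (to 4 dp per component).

ω₁ − ω₀ = (0.22400000, 0.04525714, -0.02933333)
ω₀×(Iω₀) = (-0.0020, 0.0308, 0.0350)
I·α + gyro = (0.1100, 0.1100, -0.0200)
Δv = v₁−v₀ = (0.06200000, 0.07800000, 0.06400000)
F = m·Δv/dt = (3.1000, 3.9000, 3.2000)

F = (3.1000, 3.9000, 3.2000)
τ = (0.1100, 0.1100, -0.0200)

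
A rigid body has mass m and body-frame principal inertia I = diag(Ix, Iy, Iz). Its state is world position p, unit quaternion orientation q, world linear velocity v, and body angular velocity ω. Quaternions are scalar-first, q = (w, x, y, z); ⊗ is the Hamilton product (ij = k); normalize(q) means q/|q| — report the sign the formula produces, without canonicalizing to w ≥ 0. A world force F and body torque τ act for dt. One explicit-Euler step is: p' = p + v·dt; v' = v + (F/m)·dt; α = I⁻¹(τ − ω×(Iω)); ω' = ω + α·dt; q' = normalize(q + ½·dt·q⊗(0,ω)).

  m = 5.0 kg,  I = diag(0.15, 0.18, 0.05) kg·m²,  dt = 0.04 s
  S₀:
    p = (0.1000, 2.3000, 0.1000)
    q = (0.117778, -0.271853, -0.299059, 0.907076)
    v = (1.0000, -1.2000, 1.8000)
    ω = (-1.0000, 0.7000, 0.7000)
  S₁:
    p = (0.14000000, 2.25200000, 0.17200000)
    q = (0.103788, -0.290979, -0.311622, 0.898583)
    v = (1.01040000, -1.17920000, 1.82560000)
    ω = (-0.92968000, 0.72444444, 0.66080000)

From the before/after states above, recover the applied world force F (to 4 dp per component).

F = (1.3000, 2.6000, 3.2000)

velocity change Δv = (0.01040000, 0.02080000, 0.02560000)
F = m·Δv/dt = (1.3000, 2.6000, 3.2000)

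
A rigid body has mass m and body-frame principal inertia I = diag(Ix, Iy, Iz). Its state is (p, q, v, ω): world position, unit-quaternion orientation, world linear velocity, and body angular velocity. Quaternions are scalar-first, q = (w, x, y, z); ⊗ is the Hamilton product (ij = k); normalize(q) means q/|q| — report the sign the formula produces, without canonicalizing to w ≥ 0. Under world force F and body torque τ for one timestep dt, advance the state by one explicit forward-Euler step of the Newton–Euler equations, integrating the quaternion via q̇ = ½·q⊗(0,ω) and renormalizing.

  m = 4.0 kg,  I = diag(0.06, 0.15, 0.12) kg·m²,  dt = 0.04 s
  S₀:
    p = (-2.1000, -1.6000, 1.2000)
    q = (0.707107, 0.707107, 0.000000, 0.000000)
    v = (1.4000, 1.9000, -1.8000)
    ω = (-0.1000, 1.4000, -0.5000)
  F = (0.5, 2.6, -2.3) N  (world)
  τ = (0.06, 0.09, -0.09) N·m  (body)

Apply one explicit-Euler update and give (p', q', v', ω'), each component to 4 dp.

p' = (-2.0440, -1.5240, 1.1280)
q' = (0.7082, 0.7054, 0.0269, 0.0127)
v' = (1.4050, 1.9260, -1.8230)
ω' = (-0.0740, 1.4248, -0.5258)

linear accel F/m = (0.1250, 0.6500, -0.5750)
p + v·dt = (-2.0440, -1.5240, 1.1280)
new velocity v' = (1.4050, 1.9260, -1.8230)
gyro term ω×Iω = (0.0210, -0.0030, -0.0126)
α = I⁻¹(τ − ω×Iω) = (0.6500, 0.6200, -0.6450)
ω' = ω + α·dt = (-0.0740, 1.4248, -0.5258)
Hamilton product q⊗(0,ω) = (0.0707107, -0.0707107, 1.3435033, 0.6363963)
updated quaternion q' = (0.7082, 0.7054, 0.0269, 0.0127)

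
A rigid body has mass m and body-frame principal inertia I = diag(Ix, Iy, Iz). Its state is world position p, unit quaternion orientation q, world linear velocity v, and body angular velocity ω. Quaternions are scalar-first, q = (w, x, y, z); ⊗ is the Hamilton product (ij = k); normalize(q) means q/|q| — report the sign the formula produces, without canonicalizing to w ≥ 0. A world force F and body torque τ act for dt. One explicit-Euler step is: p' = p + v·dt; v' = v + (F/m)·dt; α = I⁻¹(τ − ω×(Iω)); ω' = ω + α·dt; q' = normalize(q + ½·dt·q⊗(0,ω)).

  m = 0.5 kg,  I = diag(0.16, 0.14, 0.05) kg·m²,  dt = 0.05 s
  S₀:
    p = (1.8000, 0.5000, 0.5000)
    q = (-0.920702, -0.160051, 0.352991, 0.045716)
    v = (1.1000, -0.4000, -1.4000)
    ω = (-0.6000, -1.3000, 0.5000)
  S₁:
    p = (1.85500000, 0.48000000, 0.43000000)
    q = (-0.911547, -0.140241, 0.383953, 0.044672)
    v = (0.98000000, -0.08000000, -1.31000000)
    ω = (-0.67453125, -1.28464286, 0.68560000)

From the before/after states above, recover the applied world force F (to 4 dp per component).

F = (-1.2000, 3.2000, 0.9000)

velocity change Δv = (-0.12000000, 0.32000000, 0.09000000)
m·(v₁−v₀)/dt = (-1.2000, 3.2000, 0.9000)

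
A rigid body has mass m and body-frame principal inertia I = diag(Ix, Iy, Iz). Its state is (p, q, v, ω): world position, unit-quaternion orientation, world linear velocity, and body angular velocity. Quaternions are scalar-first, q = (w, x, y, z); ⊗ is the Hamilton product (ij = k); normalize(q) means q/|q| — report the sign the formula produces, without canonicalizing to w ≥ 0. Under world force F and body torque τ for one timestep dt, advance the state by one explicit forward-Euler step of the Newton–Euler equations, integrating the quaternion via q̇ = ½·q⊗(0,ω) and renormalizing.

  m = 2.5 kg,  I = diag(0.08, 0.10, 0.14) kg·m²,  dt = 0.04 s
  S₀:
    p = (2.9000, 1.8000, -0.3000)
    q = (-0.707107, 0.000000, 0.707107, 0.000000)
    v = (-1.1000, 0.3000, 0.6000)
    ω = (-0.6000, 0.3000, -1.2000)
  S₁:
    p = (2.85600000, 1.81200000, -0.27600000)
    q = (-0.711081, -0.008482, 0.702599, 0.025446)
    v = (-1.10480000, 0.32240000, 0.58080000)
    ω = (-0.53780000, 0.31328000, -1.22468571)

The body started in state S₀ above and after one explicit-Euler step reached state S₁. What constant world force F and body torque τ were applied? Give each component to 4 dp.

ω₁ − ω₀ = (0.06220000, 0.01328000, -0.02468571)
ω₀×(Iω₀) = (-0.0144, -0.0432, -0.0036)
applied torque τ = (0.1100, -0.0100, -0.0900)
Δv = v₁−v₀ = (-0.00480000, 0.02240000, -0.01920000)
F = m·Δv/dt = (-0.3000, 1.4000, -1.2000)

F = (-0.3000, 1.4000, -1.2000)
τ = (0.1100, -0.0100, -0.0900)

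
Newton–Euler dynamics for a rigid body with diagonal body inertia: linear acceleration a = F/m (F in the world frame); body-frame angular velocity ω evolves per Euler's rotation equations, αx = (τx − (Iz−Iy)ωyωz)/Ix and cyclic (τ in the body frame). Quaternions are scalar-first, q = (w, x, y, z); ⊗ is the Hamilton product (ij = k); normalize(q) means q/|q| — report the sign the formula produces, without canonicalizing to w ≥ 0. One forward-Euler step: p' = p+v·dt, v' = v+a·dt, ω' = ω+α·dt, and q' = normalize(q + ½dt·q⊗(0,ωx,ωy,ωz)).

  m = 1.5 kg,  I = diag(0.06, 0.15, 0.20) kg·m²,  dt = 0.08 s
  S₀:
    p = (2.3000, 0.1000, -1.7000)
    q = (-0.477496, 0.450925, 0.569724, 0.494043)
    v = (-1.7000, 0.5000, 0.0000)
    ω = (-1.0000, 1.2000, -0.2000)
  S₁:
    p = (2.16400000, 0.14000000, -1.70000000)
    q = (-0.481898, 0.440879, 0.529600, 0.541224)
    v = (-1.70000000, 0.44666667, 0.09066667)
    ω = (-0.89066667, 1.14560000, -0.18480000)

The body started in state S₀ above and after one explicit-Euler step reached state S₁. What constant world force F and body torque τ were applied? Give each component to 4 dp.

Δω = ω₁−ω₀ = (0.10933333, -0.05440000, 0.01520000)
applied torque τ = (0.0700, -0.1300, -0.0700)
v₁ − v₀ = (0.00000000, -0.05333333, 0.09066667)
applied force F = (0.0000, -1.0000, 1.7000)

F = (0.0000, -1.0000, 1.7000)
τ = (0.0700, -0.1300, -0.0700)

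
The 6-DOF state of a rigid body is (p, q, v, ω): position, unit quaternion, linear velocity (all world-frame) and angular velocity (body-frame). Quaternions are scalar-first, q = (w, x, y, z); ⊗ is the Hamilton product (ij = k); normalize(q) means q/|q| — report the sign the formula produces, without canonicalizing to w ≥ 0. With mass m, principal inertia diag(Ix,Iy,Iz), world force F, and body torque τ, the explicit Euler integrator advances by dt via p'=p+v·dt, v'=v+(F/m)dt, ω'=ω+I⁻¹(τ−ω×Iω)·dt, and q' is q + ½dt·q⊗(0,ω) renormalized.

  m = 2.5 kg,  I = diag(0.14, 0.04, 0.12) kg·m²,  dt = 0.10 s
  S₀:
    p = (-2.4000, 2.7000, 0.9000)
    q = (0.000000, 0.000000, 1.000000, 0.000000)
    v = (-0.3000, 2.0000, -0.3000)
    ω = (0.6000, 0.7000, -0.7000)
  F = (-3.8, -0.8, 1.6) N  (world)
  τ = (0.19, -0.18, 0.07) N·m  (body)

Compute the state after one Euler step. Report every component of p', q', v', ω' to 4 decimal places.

angular accel α = (1.6371, -4.2900, 0.9333)
ω' = ω + α·dt = (0.7637, 0.2710, -0.6067)
Hamilton product q⊗(0,ω) = (-0.7000000, -0.7000000, 0.0000000, -0.6000000)
updated quaternion q' = (-0.0349, -0.0349, 0.9983, -0.0299)
p + v·dt = (-2.4300, 2.9000, 0.8700)
v' = v + a·dt = (-0.4520, 1.9680, -0.2360)

p' = (-2.4300, 2.9000, 0.8700)
q' = (-0.0349, -0.0349, 0.9983, -0.0299)
v' = (-0.4520, 1.9680, -0.2360)
ω' = (0.7637, 0.2710, -0.6067)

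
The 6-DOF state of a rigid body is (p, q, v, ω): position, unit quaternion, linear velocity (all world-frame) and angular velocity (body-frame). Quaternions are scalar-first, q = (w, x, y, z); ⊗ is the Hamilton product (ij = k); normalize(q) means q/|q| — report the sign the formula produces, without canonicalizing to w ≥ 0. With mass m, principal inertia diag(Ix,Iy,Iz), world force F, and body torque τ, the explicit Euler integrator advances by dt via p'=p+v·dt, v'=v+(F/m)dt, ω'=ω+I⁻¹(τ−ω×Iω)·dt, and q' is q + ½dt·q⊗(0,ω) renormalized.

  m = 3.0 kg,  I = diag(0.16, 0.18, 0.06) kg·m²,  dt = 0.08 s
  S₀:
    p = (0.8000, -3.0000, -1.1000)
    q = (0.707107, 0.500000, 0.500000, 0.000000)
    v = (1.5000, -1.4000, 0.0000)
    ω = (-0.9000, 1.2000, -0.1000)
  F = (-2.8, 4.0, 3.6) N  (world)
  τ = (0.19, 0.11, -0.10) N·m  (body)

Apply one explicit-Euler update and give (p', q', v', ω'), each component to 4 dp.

p' = (0.9200, -3.1120, -1.1000)
q' = (0.6998, 0.4717, 0.5350, 0.0391)
v' = (1.4253, -1.2933, 0.0960)
ω' = (-0.8122, 1.2449, -0.2045)

a = (-0.9333, 1.3333, 1.2000)
new position p' = (0.9200, -3.1120, -1.1000)
v + (F/m)dt = (1.4253, -1.2933, 0.0960)
gyro term ω×Iω = (0.0144, 0.0090, -0.0216)
angular accel α = (1.0975, 0.5611, -1.3067)
ω' = ω + α·dt = (-0.8122, 1.2449, -0.2045)
Hamilton product q⊗(0,ω) = (-0.1500000, -0.6863963, 0.8985284, 0.9792893)
updated quaternion q' = (0.6998, 0.4717, 0.5350, 0.0391)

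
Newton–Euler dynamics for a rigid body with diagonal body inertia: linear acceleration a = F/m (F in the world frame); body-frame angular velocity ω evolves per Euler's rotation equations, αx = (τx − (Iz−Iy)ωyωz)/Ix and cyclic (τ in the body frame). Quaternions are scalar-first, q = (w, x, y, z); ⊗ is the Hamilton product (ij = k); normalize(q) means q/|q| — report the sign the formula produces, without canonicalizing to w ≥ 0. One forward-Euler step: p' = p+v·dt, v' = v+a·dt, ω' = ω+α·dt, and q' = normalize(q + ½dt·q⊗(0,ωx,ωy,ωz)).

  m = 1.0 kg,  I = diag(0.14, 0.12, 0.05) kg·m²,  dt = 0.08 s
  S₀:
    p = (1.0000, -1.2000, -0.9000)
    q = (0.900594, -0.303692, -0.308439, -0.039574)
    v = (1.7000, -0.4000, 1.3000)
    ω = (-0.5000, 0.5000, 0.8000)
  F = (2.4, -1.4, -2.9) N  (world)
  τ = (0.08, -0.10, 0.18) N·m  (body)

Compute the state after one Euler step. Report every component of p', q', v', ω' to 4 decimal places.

p' = (1.1360, -1.2320, -0.7960)
q' = (0.9011, -0.3305, -0.2797, -0.0230)
v' = (1.8920, -0.5120, 1.0680)
ω' = (-0.4383, 0.4573, 1.0800)

precession coupling ω×(Iω) = (-0.0280, -0.0360, 0.0050)
angular accel α = (0.7714, -0.5333, 3.5000)
ω + α·dt = (-0.4383, 0.4573, 1.0800)
q⊗(0,ω) = (0.0340327, -0.6772612, 0.7130376, 0.4144097)
updated quaternion q' = (0.9011, -0.3305, -0.2797, -0.0230)
p + v·dt = (1.1360, -1.2320, -0.7960)
v + (F/m)dt = (1.8920, -0.5120, 1.0680)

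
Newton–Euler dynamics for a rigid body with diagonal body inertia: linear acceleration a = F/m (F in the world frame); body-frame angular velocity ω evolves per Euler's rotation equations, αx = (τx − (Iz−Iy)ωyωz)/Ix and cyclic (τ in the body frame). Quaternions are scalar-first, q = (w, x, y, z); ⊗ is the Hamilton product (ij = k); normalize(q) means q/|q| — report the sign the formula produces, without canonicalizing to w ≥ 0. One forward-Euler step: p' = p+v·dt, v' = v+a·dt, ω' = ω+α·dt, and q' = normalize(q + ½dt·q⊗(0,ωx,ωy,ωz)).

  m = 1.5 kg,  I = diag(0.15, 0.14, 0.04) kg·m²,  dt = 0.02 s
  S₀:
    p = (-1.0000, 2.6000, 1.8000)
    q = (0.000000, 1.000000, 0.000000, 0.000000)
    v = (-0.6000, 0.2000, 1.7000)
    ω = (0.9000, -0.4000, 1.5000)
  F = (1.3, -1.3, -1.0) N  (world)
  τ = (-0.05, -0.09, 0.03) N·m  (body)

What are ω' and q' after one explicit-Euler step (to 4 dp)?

ω' = (0.8853, -0.4341, 1.5132)
q' = (-0.0090, 0.9998, -0.0150, -0.0040)

angular accel α = (-0.7333, -1.7036, 0.6600)
ω' = ω + α·dt = (0.8853, -0.4341, 1.5132)
q⊗(0,ω) = (-0.9000000, 0.0000000, -1.5000000, -0.4000000)
updated quaternion q' = (-0.0090, 0.9998, -0.0150, -0.0040)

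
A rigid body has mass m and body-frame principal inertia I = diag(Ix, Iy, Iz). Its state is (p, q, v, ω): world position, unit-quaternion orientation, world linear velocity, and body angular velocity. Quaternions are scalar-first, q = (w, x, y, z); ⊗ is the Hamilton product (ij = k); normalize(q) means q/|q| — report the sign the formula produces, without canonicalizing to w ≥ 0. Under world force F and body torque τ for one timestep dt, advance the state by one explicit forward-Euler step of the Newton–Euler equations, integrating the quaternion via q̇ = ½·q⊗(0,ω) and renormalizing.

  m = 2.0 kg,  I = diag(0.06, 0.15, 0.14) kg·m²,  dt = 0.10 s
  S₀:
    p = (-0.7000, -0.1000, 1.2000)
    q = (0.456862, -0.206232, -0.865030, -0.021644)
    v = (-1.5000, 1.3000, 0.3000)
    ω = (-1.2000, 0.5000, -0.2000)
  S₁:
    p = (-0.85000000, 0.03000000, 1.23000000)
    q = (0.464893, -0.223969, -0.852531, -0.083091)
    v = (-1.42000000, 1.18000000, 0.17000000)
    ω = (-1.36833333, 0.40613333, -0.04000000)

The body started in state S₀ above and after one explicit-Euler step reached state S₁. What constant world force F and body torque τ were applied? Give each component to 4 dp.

F = (1.6000, -2.4000, -2.6000)
τ = (-0.1000, -0.1600, 0.1700)

Δω = ω₁−ω₀ = (-0.16833333, -0.09386667, 0.16000000)
precession coupling = (0.0010, -0.0192, -0.0540)
τ = I·(Δω/dt) + ω₀×(Iω₀) = (-0.1000, -0.1600, 0.1700)
Δv = v₁−v₀ = (0.08000000, -0.12000000, -0.13000000)
applied force F = (1.6000, -2.4000, -2.6000)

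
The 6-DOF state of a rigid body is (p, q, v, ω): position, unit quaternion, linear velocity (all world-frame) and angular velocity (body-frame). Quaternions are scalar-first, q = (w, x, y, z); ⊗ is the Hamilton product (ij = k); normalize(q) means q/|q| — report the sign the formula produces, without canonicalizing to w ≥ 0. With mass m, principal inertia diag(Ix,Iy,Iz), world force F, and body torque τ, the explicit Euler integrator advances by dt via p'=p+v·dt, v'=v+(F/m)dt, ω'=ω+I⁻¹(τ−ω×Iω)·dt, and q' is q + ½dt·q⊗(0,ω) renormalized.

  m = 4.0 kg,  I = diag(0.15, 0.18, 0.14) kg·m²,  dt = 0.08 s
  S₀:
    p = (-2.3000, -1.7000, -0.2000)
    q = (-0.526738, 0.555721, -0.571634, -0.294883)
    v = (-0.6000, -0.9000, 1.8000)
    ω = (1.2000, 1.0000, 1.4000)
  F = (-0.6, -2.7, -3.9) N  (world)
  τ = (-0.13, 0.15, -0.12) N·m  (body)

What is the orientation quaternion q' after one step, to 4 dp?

Hamilton product q⊗(0,ω) = (0.3176050, -1.1374902, -1.6586070, 0.5042486)
q' = normalize(q + ½dt·q⊗(0,ω)) = (-0.5122, 0.5084, -0.6357, -0.2738)

q' = (-0.5122, 0.5084, -0.6357, -0.2738)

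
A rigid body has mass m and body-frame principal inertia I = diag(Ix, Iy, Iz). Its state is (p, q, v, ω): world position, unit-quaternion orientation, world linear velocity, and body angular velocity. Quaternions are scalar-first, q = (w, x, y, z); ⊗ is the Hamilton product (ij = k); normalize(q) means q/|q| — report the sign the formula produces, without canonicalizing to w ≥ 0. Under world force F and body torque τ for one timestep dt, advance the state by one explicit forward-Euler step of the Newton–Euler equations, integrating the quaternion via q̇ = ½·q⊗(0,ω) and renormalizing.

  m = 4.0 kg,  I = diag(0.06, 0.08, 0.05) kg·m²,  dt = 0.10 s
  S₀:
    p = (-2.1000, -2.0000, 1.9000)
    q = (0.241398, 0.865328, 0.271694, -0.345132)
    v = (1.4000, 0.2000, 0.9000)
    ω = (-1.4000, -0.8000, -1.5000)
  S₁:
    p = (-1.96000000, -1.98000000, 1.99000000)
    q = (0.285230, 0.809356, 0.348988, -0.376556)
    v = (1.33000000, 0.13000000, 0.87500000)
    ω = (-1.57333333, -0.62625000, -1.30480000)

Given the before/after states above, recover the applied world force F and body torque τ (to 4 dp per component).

Δv = v₁−v₀ = (-0.07000000, -0.07000000, -0.02500000)
m·(v₁−v₀)/dt = (-2.8000, -2.8000, -1.0000)
rate change Δω = (-0.17333333, 0.17375000, 0.19520000)
ω₀×(Iω₀) = (-0.0360, 0.0210, 0.0224)
I·α + gyro = (-0.1400, 0.1600, 0.1200)

F = (-2.8000, -2.8000, -1.0000)
τ = (-0.1400, 0.1600, 0.1200)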